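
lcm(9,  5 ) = 45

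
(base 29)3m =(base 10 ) 109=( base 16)6D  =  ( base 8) 155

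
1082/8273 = 1082/8273 = 0.13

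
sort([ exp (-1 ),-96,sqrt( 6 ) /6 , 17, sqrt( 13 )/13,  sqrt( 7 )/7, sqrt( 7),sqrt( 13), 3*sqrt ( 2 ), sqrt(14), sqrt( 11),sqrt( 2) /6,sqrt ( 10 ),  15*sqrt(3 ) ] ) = [ -96,sqrt( 2 ) /6,sqrt( 13 ) /13,exp(-1 ),  sqrt(7 )/7,sqrt(6)/6,sqrt( 7 ),sqrt (10 ) , sqrt( 11 ),sqrt( 13 ),sqrt(14 ),3  *sqrt( 2 ),17,15*sqrt(3)]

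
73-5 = 68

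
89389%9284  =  5833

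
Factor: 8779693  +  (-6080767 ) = 2^1*3^1*449821^1 = 2698926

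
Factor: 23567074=2^1*419^1*28123^1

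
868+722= 1590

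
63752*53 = 3378856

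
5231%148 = 51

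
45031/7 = 6433 = 6433.00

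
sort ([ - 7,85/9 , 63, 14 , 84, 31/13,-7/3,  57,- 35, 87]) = [  -  35,-7, - 7/3,31/13,85/9,14,57,  63,84, 87] 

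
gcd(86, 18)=2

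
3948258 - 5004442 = -1056184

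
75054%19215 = 17409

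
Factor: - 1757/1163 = -7^1 * 251^1*1163^(-1)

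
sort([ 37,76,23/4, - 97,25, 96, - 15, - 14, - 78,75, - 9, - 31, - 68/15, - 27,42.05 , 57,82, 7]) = [ - 97,- 78, - 31, - 27,  -  15, - 14, - 9  , - 68/15,23/4,7,25, 37,42.05,57,75,76, 82,96]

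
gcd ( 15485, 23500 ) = 5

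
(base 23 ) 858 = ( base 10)4355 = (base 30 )4P5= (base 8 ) 10403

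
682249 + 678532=1360781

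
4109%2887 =1222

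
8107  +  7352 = 15459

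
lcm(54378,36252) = 108756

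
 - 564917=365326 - 930243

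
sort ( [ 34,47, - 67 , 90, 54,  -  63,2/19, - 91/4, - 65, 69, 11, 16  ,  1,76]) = [ - 67, - 65, - 63 , - 91/4, 2/19,1,11,16,34, 47,54,69, 76,90 ]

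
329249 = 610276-281027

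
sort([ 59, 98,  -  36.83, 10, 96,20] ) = [ - 36.83,10, 20,59,96,98] 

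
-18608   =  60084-78692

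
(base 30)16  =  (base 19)1h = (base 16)24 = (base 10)36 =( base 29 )17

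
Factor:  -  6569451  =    -  3^3*7^1*34759^1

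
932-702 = 230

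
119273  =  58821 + 60452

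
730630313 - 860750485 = -130120172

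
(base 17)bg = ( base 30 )6n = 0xcb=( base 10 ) 203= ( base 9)245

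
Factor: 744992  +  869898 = 2^1*5^1* 167^1 *967^1=1614890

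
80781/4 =80781/4 =20195.25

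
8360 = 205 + 8155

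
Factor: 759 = 3^1*11^1*23^1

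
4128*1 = 4128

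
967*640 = 618880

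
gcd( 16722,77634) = 18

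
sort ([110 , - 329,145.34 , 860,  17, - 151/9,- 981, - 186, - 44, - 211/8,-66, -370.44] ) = [- 981, - 370.44 ,  -  329,-186, - 66, - 44, - 211/8, - 151/9, 17,110, 145.34, 860]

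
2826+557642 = 560468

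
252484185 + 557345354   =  809829539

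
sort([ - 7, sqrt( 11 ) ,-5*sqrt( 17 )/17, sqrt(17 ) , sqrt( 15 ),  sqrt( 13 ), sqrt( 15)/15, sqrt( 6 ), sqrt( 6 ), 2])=[  -  7, - 5 * sqrt( 17 ) /17, sqrt (15 ) /15,2, sqrt (6), sqrt(6 ), sqrt( 11 ), sqrt ( 13 ), sqrt( 15), sqrt( 17 )]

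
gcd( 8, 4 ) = 4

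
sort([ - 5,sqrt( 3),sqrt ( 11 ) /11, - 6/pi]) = [ - 5,-6/pi,sqrt (11 )/11, sqrt( 3)]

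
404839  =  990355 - 585516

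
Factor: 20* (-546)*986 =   -  2^4*3^1*5^1*7^1*13^1*17^1*29^1 = - 10767120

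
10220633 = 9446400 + 774233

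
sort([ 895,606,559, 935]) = [559,606, 895,935]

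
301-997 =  - 696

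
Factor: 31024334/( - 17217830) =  - 5^( - 1)*7^( - 1 )*11^1*223^( -1)*1103^ ( - 1 )*1410197^1 = - 15512167/8608915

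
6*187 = 1122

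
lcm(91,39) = 273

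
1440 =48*30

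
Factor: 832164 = 2^2*3^1*31^1*2237^1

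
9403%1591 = 1448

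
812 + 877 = 1689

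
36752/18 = 2041 + 7/9 = 2041.78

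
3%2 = 1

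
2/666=1/333 =0.00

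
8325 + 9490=17815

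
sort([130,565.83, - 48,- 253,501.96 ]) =[ -253, - 48, 130, 501.96,565.83]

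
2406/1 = 2406 = 2406.00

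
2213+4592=6805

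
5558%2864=2694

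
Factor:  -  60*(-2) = 120 = 2^3*3^1*5^1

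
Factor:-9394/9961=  - 2^1*11^1 *61^1*1423^( - 1 ) =- 1342/1423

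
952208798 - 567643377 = 384565421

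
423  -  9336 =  - 8913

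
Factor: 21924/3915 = 2^2*5^( - 1)* 7^1 = 28/5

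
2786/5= 557 + 1/5= 557.20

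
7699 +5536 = 13235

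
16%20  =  16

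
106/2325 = 106/2325 = 0.05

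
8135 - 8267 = - 132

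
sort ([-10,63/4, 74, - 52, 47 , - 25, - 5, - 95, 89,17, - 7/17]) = [ - 95,-52, - 25, - 10, - 5, - 7/17,63/4 , 17,47,74,  89]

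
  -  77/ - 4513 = 77/4513  =  0.02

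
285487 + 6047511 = 6332998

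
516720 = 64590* 8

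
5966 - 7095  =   - 1129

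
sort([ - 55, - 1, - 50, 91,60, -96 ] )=[-96, - 55, - 50,  -  1, 60,  91]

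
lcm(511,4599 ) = 4599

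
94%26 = 16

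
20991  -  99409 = -78418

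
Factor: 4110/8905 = 2^1 * 3^1 * 13^( - 1) = 6/13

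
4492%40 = 12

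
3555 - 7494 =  - 3939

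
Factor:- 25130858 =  - 2^1*23^1*546323^1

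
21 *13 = 273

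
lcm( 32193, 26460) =1931580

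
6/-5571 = -1 + 1855/1857= -  0.00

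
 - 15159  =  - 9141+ - 6018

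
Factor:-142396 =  - 2^2*97^1*367^1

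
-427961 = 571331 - 999292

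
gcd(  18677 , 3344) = 19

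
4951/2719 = 4951/2719 = 1.82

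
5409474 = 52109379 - 46699905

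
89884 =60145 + 29739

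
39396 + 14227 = 53623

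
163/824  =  163/824 = 0.20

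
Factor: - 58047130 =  - 2^1*5^1* 827^1*7019^1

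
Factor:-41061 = - 3^1*13687^1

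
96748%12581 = 8681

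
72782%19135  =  15377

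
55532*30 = 1665960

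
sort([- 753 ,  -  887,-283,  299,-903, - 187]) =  [ - 903,-887,- 753,-283 ,-187, 299 ] 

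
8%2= 0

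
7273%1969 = 1366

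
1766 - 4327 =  - 2561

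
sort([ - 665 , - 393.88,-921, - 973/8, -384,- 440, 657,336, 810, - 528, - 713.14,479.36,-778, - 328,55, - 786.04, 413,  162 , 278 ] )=[ - 921, - 786.04, - 778, - 713.14,-665, - 528, - 440, - 393.88, - 384, - 328,-973/8,  55, 162 , 278,336, 413, 479.36, 657,810]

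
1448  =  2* 724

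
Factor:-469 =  - 7^1*67^1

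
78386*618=48442548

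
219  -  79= 140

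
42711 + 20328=63039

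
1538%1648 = 1538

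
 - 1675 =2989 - 4664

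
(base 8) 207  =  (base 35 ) 3U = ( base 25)5A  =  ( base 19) 72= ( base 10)135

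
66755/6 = 66755/6 = 11125.83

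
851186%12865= 2096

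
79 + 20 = 99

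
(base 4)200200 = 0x820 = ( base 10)2080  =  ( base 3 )2212001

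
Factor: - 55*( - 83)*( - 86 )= -2^1*5^1*11^1*43^1*83^1 = - 392590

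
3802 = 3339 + 463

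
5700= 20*285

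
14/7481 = 14/7481 = 0.00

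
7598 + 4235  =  11833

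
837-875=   -  38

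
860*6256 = 5380160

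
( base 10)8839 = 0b10001010000111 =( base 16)2287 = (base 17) 1D9G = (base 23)GG7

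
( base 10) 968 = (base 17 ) 35G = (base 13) 596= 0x3C8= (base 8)1710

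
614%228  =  158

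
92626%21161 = 7982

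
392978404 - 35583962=357394442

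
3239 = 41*79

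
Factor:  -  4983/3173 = -3^1*11^1*19^( - 1)*151^1*167^( - 1)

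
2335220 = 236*9895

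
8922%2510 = 1392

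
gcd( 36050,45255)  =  35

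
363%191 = 172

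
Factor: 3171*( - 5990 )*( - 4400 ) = 2^5*3^1 *5^3*7^1*11^1*151^1*599^1 = 83574876000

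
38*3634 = 138092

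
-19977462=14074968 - 34052430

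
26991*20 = 539820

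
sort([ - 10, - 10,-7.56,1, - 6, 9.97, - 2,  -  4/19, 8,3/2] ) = [ - 10, -10, -7.56,-6, - 2, - 4/19, 1, 3/2, 8,9.97] 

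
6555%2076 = 327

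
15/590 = 3/118 = 0.03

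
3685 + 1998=5683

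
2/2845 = 2/2845 = 0.00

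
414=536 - 122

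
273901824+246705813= 520607637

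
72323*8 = 578584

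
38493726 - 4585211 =33908515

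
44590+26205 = 70795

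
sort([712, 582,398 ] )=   [ 398, 582  ,  712]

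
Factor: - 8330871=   -  3^1*2776957^1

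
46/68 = 23/34 = 0.68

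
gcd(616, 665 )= 7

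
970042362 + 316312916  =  1286355278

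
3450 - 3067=383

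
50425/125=2017/5 =403.40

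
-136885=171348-308233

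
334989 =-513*(-653)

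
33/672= 11/224 = 0.05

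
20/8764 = 5/2191=0.00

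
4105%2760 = 1345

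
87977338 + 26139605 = 114116943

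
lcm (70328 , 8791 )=70328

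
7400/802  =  9  +  91/401  =  9.23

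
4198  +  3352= 7550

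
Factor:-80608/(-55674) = 2^4* 3^( - 3)*11^1* 229^1 * 1031^(  -  1) =40304/27837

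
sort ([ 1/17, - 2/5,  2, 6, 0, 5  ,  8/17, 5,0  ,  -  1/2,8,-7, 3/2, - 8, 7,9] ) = [-8 , - 7, - 1/2, - 2/5, 0,  0, 1/17, 8/17 , 3/2,2,5,5, 6, 7,8, 9 ] 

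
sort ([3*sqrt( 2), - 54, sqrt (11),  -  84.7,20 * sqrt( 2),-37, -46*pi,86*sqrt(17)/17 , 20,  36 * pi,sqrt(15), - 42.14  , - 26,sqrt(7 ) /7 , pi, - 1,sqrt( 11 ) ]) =[ - 46 * pi, - 84.7, - 54, - 42.14, - 37, - 26,-1,sqrt ( 7)/7,pi,sqrt(11), sqrt ( 11 ), sqrt ( 15),3*sqrt(2 ),20,86*sqrt( 17 )/17, 20*sqrt ( 2 ), 36*pi]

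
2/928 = 1/464 = 0.00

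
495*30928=15309360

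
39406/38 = 1037 = 1037.00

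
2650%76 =66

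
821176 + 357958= 1179134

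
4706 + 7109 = 11815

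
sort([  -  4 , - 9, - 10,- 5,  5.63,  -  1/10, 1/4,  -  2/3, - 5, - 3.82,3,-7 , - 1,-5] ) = [  -  10, - 9,-7, - 5,-5, - 5,- 4, - 3.82,  -  1, - 2/3, - 1/10, 1/4, 3,5.63]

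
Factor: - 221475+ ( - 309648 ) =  - 531123 = -  3^1*31^1*5711^1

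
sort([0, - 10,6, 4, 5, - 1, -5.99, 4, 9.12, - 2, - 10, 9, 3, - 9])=[ - 10,-10, - 9,-5.99, - 2,-1, 0, 3 , 4,  4, 5, 6,9, 9.12]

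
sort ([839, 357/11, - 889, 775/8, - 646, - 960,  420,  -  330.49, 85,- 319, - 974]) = [ - 974, - 960, - 889, - 646, - 330.49, - 319,357/11, 85,775/8,420,839]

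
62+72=134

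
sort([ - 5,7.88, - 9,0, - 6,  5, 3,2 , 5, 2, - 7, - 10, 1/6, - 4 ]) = [ - 10, - 9, - 7,- 6, - 5, - 4,0,1/6,2,2,3, 5,5 , 7.88 ] 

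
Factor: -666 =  - 2^1*3^2*37^1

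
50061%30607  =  19454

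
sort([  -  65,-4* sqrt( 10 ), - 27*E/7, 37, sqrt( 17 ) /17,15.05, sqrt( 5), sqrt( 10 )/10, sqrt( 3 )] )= [ - 65,-4*sqrt( 10 ), - 27*E/7, sqrt(17 ) /17, sqrt( 10) /10, sqrt(3), sqrt( 5 ), 15.05, 37 ] 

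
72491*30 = 2174730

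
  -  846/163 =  - 846/163 = - 5.19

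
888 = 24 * 37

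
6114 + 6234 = 12348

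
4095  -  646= 3449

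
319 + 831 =1150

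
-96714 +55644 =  - 41070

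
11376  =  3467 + 7909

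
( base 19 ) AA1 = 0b111011011001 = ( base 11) 2946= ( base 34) 39r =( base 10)3801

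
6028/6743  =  548/613 = 0.89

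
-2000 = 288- 2288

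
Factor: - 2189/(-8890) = 2^ ( - 1)  *  5^(-1)*7^( -1 )*11^1*127^( - 1)*199^1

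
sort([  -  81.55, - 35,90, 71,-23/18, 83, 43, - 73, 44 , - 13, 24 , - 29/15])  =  [ - 81.55, - 73, - 35, - 13,-29/15, - 23/18,24, 43, 44,71,83, 90 ]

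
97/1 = 97 =97.00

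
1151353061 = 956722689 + 194630372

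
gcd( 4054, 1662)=2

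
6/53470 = 3/26735 = 0.00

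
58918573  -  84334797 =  - 25416224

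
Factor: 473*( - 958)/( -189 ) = 453134/189 = 2^1*3^ (  -  3)*7^( - 1 )*11^1*43^1*479^1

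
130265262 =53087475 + 77177787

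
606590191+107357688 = 713947879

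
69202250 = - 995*( - 69550)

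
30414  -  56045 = -25631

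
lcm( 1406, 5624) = 5624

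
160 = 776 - 616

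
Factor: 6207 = 3^1 * 2069^1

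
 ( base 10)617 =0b1001101001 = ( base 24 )11h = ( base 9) 755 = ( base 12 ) 435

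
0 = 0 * 155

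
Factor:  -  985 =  - 5^1*197^1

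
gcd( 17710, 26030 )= 10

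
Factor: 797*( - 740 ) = -2^2*5^1*37^1*797^1 = - 589780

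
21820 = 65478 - 43658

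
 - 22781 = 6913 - 29694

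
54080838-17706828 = 36374010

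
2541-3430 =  -889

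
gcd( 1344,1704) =24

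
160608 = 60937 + 99671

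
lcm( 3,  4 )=12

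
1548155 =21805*71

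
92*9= 828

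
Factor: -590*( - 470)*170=47141000= 2^3*5^3*17^1*47^1*59^1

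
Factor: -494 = -2^1*13^1*19^1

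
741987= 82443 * 9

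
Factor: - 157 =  - 157^1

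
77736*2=155472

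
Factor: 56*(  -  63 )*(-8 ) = 28224 = 2^6*3^2*7^2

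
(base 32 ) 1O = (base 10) 56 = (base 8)70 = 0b111000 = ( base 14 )40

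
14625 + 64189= 78814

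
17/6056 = 17/6056 = 0.00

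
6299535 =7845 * 803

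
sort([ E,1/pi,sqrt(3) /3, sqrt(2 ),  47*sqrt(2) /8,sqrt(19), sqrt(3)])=[ 1/pi, sqrt( 3)/3,sqrt( 2 ),sqrt( 3 ), E, sqrt( 19),47*sqrt (2) /8]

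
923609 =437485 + 486124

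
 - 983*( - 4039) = 3970337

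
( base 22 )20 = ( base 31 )1d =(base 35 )19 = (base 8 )54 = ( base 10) 44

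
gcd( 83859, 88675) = 1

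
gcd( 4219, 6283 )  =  1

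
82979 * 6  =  497874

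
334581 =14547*23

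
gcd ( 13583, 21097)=289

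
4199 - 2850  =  1349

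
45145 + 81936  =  127081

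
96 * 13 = 1248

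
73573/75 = 73573/75 = 980.97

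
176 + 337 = 513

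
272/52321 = 272/52321 = 0.01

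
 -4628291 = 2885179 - 7513470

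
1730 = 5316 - 3586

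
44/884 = 11/221 = 0.05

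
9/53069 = 9/53069 = 0.00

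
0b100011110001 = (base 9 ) 3123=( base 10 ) 2289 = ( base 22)4g1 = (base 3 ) 10010210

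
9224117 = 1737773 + 7486344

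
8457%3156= 2145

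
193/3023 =193/3023 = 0.06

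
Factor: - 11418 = -2^1*3^1*11^1*173^1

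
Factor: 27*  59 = 3^3*59^1 = 1593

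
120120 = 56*2145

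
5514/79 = 69+63/79 = 69.80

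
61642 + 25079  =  86721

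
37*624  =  23088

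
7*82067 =574469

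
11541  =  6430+5111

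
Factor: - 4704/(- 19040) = 3^1*5^ ( - 1 )*7^1*17^( - 1) = 21/85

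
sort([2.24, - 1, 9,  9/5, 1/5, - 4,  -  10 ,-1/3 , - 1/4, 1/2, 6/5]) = [  -  10,  -  4, - 1, - 1/3,  -  1/4, 1/5, 1/2,6/5,9/5,2.24, 9] 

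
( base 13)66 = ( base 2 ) 1010100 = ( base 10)84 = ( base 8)124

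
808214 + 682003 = 1490217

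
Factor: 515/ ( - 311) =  - 5^1*103^1*311^( - 1) 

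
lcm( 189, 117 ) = 2457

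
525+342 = 867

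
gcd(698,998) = 2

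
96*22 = 2112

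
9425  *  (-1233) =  - 11621025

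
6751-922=5829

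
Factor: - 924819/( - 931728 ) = 937/944=2^( - 4)*59^( - 1)*937^1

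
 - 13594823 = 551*( -24673 )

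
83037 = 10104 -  -72933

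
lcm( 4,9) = 36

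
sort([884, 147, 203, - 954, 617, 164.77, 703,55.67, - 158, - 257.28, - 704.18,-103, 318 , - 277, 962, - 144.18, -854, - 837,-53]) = [ - 954, - 854, - 837, - 704.18, - 277, - 257.28, - 158, - 144.18, - 103, - 53, 55.67,147,164.77,  203, 318, 617,  703,884, 962 ]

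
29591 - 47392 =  -17801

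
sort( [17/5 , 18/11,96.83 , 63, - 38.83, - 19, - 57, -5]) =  [-57, - 38.83 , - 19, - 5,  18/11 , 17/5 , 63,  96.83]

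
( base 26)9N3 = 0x1a1d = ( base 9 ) 10147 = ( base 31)6tk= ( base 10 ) 6685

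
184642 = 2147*86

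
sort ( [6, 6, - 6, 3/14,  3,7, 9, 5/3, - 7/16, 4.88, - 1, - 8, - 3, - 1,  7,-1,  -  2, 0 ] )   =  [ - 8, - 6, - 3, - 2, - 1,-1,  -  1, - 7/16,0,3/14, 5/3, 3,4.88,6,6,  7,7, 9]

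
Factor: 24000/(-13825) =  - 960/553 =-  2^6* 3^1 *5^1*7^( - 1)*79^( - 1) 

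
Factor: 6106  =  2^1 * 43^1*71^1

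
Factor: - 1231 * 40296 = - 49604376 = - 2^3*3^1 * 23^1*73^1*1231^1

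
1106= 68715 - 67609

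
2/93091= 2/93091 = 0.00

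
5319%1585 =564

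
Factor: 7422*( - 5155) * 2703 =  - 103417888230  =  -  2^1*3^2*5^1*17^1*53^1*1031^1*1237^1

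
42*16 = 672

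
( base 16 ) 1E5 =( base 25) ja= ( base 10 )485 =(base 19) 16a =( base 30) G5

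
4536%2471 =2065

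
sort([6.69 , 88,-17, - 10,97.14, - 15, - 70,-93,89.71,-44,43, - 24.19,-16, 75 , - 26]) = [ - 93, - 70, - 44,-26 ,-24.19,-17, - 16 ,  -  15,-10,6.69, 43, 75, 88,89.71,97.14]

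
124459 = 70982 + 53477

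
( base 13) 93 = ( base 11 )AA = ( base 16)78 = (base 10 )120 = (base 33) 3l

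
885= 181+704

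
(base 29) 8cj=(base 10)7095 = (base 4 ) 1232313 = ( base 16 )1BB7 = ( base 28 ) 91b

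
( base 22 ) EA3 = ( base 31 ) 78O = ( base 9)10536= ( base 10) 6999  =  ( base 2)1101101010111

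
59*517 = 30503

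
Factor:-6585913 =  - 19^1*346627^1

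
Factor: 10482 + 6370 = 16852 = 2^2*11^1*383^1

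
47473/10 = 47473/10  =  4747.30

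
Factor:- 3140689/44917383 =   -  3^( - 1)*7^( - 1)*17^( - 1)*47^(  -  1)*193^1*2677^(-1 ) * 16273^1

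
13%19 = 13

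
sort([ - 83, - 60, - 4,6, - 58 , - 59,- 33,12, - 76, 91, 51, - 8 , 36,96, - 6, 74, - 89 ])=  [- 89, - 83, - 76, - 60,  -  59,  -  58,  -  33 ,- 8, - 6,-4, 6, 12, 36, 51,74, 91, 96]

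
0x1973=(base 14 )2535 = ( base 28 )88j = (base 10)6515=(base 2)1100101110011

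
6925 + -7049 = -124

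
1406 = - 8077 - - 9483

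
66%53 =13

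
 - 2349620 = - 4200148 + 1850528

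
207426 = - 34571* (  -  6 )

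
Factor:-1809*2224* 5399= - 21721343184 = - 2^4* 3^3 *67^1*139^1 *5399^1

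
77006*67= 5159402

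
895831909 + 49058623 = 944890532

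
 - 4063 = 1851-5914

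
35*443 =15505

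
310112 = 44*7048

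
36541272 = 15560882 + 20980390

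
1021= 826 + 195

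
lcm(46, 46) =46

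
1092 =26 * 42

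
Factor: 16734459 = 3^1*7^1* 19^1*41941^1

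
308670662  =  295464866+13205796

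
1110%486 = 138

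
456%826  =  456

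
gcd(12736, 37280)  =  32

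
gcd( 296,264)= 8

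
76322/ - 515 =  - 149 + 413/515 = - 148.20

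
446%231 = 215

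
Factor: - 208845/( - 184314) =315/278 = 2^( - 1) * 3^2 * 5^1*7^1 * 139^( - 1)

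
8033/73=8033/73 = 110.04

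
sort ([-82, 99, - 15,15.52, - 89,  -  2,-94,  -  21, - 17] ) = [  -  94, - 89,  -  82, - 21,  -  17,  -  15,  -  2,15.52, 99 ]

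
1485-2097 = -612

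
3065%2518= 547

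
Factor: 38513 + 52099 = 90612 = 2^2 * 3^3 * 839^1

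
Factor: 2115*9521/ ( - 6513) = - 3^1*5^1*13^ (-1) *47^1*167^( - 1) * 9521^1 =- 6712305/2171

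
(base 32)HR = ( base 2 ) 1000111011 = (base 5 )4241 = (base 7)1444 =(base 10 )571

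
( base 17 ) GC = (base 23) c8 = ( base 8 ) 434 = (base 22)CK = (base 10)284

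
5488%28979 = 5488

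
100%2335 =100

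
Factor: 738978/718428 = 2^( - 1)*19^( - 1) * 23^( - 1 )*29^1*31^1 = 899/874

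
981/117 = 109/13 =8.38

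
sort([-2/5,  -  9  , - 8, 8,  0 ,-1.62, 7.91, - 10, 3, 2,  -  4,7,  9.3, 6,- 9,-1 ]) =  [ - 10,-9,-9 , - 8, - 4, - 1.62,-1, - 2/5,0, 2,  3,6,7 , 7.91, 8,9.3 ] 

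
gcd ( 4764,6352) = 1588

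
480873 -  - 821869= 1302742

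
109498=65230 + 44268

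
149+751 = 900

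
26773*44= 1178012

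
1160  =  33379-32219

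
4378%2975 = 1403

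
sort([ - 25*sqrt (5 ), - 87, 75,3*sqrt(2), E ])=[ - 87, - 25*sqrt( 5),  E,3* sqrt(2),  75 ]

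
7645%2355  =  580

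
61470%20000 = 1470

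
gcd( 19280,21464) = 8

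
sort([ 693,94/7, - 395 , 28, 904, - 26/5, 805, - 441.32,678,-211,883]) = [ - 441.32,  -  395, - 211, - 26/5 , 94/7,28, 678 , 693,805,883  ,  904 ]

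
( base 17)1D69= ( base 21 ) jj3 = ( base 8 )21115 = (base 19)1563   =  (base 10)8781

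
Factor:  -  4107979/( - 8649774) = 2^( - 1)*3^(  -  3)* 7^(-3 )*467^(  -  1) * 4107979^1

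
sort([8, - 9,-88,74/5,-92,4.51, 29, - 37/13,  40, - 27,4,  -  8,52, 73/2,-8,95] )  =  [ - 92, - 88,-27,-9,  -  8, - 8,  -  37/13,4,4.51,8, 74/5, 29,73/2, 40,52,95]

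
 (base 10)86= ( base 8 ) 126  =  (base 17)51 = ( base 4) 1112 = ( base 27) 35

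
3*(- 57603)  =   - 172809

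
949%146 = 73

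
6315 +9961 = 16276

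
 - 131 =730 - 861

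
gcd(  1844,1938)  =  2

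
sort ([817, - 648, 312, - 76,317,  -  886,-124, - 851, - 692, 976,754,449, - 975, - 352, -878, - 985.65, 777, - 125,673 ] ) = [-985.65,-975, - 886,- 878, -851,- 692, - 648,-352,- 125, - 124,  -  76,312,317,449, 673, 754,777,817,976]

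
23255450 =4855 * 4790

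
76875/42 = 1830+5/14 = 1830.36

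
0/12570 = 0 =0.00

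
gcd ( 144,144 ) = 144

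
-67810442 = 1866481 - 69676923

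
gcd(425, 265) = 5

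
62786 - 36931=25855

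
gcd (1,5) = 1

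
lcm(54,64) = 1728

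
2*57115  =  114230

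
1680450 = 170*9885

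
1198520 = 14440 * 83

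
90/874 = 45/437  =  0.10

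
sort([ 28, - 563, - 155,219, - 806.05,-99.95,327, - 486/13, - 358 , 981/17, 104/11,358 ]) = [ - 806.05, - 563, - 358, - 155, - 99.95,-486/13, 104/11 , 28, 981/17,219, 327,358]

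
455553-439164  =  16389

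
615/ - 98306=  - 615/98306 = - 0.01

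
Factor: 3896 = 2^3 * 487^1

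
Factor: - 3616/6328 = - 4/7 =- 2^2*7^( - 1)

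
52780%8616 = 1084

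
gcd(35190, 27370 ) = 3910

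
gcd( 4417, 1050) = 7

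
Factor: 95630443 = 31^1*439^1*7027^1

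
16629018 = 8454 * 1967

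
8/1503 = 8/1503 = 0.01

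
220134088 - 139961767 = 80172321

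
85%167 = 85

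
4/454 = 2/227  =  0.01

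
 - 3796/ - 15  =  253 + 1/15 = 253.07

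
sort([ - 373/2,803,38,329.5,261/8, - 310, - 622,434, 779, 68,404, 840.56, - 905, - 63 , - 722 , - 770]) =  [ - 905,-770,-722, - 622, - 310, - 373/2, - 63, 261/8 , 38, 68,329.5, 404, 434,779, 803,840.56]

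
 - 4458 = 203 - 4661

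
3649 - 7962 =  -4313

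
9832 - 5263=4569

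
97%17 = 12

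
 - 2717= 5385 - 8102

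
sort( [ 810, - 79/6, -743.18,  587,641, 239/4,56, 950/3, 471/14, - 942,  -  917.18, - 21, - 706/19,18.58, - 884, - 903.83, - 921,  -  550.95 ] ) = [ - 942, - 921,-917.18, -903.83 , -884, - 743.18 , - 550.95, - 706/19, - 21, - 79/6,18.58, 471/14, 56, 239/4, 950/3,587, 641,810]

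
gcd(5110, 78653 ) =1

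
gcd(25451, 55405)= 1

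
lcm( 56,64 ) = 448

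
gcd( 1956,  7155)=3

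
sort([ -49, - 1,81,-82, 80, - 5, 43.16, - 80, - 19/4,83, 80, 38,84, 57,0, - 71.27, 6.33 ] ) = [ - 82,-80, - 71.27, - 49, - 5, - 19/4,-1 , 0, 6.33,38, 43.16, 57, 80, 80,81, 83, 84]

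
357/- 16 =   -  357/16=-22.31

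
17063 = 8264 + 8799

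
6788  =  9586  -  2798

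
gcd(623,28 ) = 7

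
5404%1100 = 1004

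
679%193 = 100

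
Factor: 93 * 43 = 3999 = 3^1*31^1*43^1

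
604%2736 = 604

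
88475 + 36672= 125147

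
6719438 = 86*78133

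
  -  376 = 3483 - 3859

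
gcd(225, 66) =3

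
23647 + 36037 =59684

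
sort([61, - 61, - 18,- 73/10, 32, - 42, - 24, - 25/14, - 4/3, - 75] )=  [ - 75, - 61 , - 42 ,-24, - 18 , - 73/10,-25/14, - 4/3 , 32,61]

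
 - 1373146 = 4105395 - 5478541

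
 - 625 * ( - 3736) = 2335000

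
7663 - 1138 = 6525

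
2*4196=8392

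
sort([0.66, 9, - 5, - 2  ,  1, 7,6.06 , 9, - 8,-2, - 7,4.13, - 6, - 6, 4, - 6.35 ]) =[  -  8,- 7, - 6.35, - 6, - 6, - 5 , -2, - 2, 0.66,1,4, 4.13,  6.06  ,  7, 9,9]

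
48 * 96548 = 4634304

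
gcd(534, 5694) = 6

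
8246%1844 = 870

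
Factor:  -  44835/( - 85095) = 3^(  -  1 )* 7^2 * 31^( - 1 )  =  49/93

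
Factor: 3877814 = 2^1*1938907^1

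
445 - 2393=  - 1948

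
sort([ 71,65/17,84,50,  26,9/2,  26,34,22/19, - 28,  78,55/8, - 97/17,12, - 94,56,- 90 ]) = [  -  94, - 90, - 28, - 97/17  ,  22/19,65/17,9/2,55/8,12, 26,26, 34 , 50,56,71, 78,84]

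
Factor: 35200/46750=2^6*5^( - 1) * 17^(  -  1)= 64/85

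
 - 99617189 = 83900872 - 183518061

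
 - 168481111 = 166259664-334740775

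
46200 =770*60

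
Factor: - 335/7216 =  - 2^( - 4)*5^1*11^( - 1)*41^(-1 )*67^1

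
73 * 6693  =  488589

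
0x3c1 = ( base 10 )961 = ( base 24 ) 1g1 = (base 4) 33001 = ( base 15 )441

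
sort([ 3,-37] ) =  [ - 37,  3] 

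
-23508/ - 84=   279 + 6/7 = 279.86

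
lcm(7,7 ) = 7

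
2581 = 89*29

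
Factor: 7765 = 5^1*1553^1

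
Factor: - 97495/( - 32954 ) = 2^( - 1 )*5^1*17^1*31^1*37^1 * 16477^( - 1)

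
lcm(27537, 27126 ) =1817442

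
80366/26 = 3091 =3091.00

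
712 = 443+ 269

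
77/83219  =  77/83219 = 0.00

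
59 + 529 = 588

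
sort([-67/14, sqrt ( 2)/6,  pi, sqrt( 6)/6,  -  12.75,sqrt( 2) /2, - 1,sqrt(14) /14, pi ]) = [-12.75, - 67/14, - 1,sqrt(2 )/6, sqrt(14)/14, sqrt ( 6 ) /6,sqrt( 2)/2, pi, pi]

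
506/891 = 46/81 = 0.57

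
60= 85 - 25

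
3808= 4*952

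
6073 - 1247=4826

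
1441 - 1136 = 305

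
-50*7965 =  - 398250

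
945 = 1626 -681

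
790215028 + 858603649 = 1648818677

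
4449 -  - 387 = 4836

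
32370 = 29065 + 3305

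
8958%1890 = 1398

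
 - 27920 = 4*( - 6980) 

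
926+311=1237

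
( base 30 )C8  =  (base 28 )d4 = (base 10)368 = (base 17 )14b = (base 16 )170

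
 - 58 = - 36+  - 22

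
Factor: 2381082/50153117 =2^1 * 3^1 * 7^( - 3) * 11^1 *43^1*73^( - 1)*839^1 *2003^(- 1)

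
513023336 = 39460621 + 473562715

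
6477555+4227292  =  10704847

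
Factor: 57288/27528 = 7^1*11^1*37^( - 1)= 77/37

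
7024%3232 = 560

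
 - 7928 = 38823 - 46751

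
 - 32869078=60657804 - 93526882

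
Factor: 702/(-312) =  - 9/4=-2^(  -  2) * 3^2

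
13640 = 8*1705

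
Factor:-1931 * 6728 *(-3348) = 2^5* 3^3*29^2*31^1*1931^1 =43496439264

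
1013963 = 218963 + 795000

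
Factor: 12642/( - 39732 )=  - 2^ (  -  1)*7^1*11^ ( - 1) = - 7/22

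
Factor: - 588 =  - 2^2*3^1 * 7^2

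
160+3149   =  3309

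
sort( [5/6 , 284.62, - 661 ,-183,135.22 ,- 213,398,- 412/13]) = [ - 661, - 213, - 183, - 412/13, 5/6, 135.22,  284.62,398 ] 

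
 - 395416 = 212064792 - 212460208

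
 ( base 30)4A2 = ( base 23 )78f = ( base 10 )3902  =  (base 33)3j8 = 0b111100111110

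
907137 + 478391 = 1385528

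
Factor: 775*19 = 5^2*19^1*31^1=14725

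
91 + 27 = 118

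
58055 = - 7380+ 65435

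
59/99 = 59/99   =  0.60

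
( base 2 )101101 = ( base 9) 50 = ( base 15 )30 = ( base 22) 21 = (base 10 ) 45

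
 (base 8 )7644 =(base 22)860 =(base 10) 4004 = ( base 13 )1a90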